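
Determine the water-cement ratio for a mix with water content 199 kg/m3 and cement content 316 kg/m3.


w/c = water / cement
w/c = 199 / 316 = 0.63

0.63


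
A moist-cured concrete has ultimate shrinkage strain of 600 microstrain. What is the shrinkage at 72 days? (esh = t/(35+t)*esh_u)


esh(72) = 72 / (35 + 72) * 600
= 72 / 107 * 600
= 403.7 microstrain

403.7


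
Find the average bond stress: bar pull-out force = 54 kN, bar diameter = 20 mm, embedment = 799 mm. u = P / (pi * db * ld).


u = P / (pi * db * ld)
= 54 * 1000 / (pi * 20 * 799)
= 1.076 MPa

1.076


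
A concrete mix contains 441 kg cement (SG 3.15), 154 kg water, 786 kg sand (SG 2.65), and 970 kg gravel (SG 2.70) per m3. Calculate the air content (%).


Vol cement = 441 / (3.15 * 1000) = 0.14 m3
Vol water = 154 / 1000 = 0.154 m3
Vol sand = 786 / (2.65 * 1000) = 0.296604 m3
Vol gravel = 970 / (2.70 * 1000) = 0.359259 m3
Total solid + water volume = 0.949863 m3
Air = (1 - 0.949863) * 100 = 5.01%

5.01


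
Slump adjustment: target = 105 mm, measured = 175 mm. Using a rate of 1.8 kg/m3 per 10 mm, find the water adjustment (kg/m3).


Difference = 105 - 175 = -70 mm
Water adjustment = -70 * 1.8 / 10 = -12.6 kg/m3

-12.6


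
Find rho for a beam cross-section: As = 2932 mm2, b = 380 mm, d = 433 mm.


rho = As / (b * d)
= 2932 / (380 * 433)
= 0.0178

0.0178


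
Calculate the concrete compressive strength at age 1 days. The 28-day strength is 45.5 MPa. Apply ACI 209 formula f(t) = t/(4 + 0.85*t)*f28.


f(1) = 1 / (4 + 0.85 * 1) * 45.5
= 1 / 4.85 * 45.5
= 9.38 MPa

9.38


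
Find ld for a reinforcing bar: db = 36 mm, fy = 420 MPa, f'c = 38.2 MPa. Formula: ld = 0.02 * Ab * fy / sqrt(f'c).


Ab = pi * 36^2 / 4 = 1017.876 mm2
ld = 0.02 * 1017.876 * 420 / sqrt(38.2)
= 1383.4 mm

1383.4


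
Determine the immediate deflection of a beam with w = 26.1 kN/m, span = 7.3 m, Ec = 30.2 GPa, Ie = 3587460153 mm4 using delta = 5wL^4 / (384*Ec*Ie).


Convert: L = 7.3 m = 7300 mm, Ec = 30.2 GPa = 30200 MPa
delta = 5 * 26.1 * 7300^4 / (384 * 30200 * 3587460153)
= 8.91 mm

8.91


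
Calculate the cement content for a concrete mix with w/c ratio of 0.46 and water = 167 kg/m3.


Cement = water / (w/c)
= 167 / 0.46
= 363.0 kg/m3

363.0


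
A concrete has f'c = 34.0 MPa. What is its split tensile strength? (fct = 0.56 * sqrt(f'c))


fct = 0.56 * sqrt(34.0)
= 0.56 * 5.831
= 3.265 MPa

3.265


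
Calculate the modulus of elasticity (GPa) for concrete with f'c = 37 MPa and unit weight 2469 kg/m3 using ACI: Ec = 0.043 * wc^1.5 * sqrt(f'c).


Ec = 0.043 * 2469^1.5 * sqrt(37) / 1000
= 32.09 GPa

32.09


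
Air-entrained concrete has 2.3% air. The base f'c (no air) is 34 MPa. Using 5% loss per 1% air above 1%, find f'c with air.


Strength loss = (2.3 - 1) * 5 = 6.5%
f'c = 34 * (1 - 6.5/100)
= 31.79 MPa

31.79


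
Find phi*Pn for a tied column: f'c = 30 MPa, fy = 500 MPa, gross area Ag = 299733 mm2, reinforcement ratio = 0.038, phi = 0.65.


Ast = rho * Ag = 0.038 * 299733 = 11389.854 mm2
phi*Pn = 0.65 * 0.80 * (0.85 * 30 * (299733 - 11389.854) + 500 * 11389.854) / 1000
= 6784.79 kN

6784.79


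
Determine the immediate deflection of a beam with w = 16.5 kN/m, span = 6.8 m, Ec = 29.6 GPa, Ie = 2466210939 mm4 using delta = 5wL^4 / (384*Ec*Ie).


Convert: L = 6.8 m = 6800 mm, Ec = 29.6 GPa = 29600 MPa
delta = 5 * 16.5 * 6800^4 / (384 * 29600 * 2466210939)
= 6.29 mm

6.29


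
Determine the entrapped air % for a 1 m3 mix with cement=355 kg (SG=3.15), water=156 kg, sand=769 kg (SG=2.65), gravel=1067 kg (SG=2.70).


Vol cement = 355 / (3.15 * 1000) = 0.112698 m3
Vol water = 156 / 1000 = 0.156 m3
Vol sand = 769 / (2.65 * 1000) = 0.290189 m3
Vol gravel = 1067 / (2.70 * 1000) = 0.395185 m3
Total solid + water volume = 0.954072 m3
Air = (1 - 0.954072) * 100 = 4.59%

4.59


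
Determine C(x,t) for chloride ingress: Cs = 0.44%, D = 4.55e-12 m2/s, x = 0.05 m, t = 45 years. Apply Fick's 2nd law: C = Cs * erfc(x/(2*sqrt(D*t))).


t_seconds = 45 * 365.25 * 24 * 3600 = 1420092000.0 s
arg = 0.05 / (2 * sqrt(4.55e-12 * 1420092000.0))
= 0.311
erfc(0.311) = 0.6601
C = 0.44 * 0.6601 = 0.2904%

0.2904


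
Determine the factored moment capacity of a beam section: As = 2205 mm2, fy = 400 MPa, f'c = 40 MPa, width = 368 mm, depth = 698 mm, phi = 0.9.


a = As * fy / (0.85 * f'c * b)
= 2205 * 400 / (0.85 * 40 * 368)
= 70.4923 mm
Mn = As * fy * (d - a/2) / 10^6
= 584.5489 kN-m
phi*Mn = 0.9 * 584.5489 = 526.09 kN-m

526.09


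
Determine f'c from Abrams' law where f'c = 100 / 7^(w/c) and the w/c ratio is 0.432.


f'c = 100 / 7^0.432
= 100 / 2.318
= 43.14 MPa

43.14


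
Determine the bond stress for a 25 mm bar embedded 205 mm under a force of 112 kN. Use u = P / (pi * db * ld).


u = P / (pi * db * ld)
= 112 * 1000 / (pi * 25 * 205)
= 6.956 MPa

6.956


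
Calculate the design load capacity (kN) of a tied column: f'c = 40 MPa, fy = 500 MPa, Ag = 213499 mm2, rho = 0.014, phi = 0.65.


Ast = rho * Ag = 0.014 * 213499 = 2988.986 mm2
phi*Pn = 0.65 * 0.80 * (0.85 * 40 * (213499 - 2988.986) + 500 * 2988.986) / 1000
= 4498.95 kN

4498.95


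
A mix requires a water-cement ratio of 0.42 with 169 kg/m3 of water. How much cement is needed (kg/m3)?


Cement = water / (w/c)
= 169 / 0.42
= 402.4 kg/m3

402.4


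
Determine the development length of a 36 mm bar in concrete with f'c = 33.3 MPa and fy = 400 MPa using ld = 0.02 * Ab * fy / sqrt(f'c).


Ab = pi * 36^2 / 4 = 1017.876 mm2
ld = 0.02 * 1017.876 * 400 / sqrt(33.3)
= 1411.1 mm

1411.1


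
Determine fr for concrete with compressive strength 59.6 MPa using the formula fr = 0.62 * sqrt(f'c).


fr = 0.62 * sqrt(59.6)
= 4.786 MPa

4.786


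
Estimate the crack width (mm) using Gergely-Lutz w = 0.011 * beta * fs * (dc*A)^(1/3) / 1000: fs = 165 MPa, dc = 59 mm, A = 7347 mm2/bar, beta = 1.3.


w = 0.011 * beta * fs * (dc * A)^(1/3) / 1000
= 0.011 * 1.3 * 165 * (59 * 7347)^(1/3) / 1000
= 0.179 mm

0.179


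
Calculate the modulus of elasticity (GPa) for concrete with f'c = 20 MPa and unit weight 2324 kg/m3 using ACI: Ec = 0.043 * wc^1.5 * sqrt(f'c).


Ec = 0.043 * 2324^1.5 * sqrt(20) / 1000
= 21.54 GPa

21.54


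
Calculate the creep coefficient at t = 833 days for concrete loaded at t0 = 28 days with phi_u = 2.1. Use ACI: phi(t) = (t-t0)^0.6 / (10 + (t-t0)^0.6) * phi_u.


dt = 833 - 28 = 805
phi = 805^0.6 / (10 + 805^0.6) * 2.1
= 1.779

1.779


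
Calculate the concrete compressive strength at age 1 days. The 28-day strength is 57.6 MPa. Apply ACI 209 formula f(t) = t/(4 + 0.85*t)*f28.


f(1) = 1 / (4 + 0.85 * 1) * 57.6
= 1 / 4.85 * 57.6
= 11.88 MPa

11.88


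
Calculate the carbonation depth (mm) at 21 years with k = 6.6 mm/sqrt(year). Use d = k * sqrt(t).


depth = k * sqrt(t)
= 6.6 * sqrt(21)
= 30.24 mm

30.24


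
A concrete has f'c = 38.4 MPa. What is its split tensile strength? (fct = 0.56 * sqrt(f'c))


fct = 0.56 * sqrt(38.4)
= 0.56 * 6.197
= 3.47 MPa

3.47


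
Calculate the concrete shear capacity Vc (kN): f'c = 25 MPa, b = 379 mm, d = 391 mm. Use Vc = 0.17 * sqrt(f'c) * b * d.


Vc = 0.17 * sqrt(25) * 379 * 391 / 1000
= 125.96 kN

125.96


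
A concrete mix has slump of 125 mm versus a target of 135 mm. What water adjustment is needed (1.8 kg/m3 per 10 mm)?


Difference = 135 - 125 = 10 mm
Water adjustment = 10 * 1.8 / 10 = 1.8 kg/m3

1.8


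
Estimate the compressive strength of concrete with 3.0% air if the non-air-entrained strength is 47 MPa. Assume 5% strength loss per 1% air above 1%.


Strength loss = (3.0 - 1) * 5 = 10.0%
f'c = 47 * (1 - 10.0/100)
= 42.3 MPa

42.3


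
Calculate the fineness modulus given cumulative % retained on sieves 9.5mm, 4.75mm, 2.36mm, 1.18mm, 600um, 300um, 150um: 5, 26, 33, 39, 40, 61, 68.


FM = sum(cumulative % retained) / 100
= 272 / 100
= 2.72

2.72


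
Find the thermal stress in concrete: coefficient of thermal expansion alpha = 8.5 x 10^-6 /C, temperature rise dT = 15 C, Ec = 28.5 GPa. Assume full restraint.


sigma = alpha * dT * Ec
= 8.5e-6 * 15 * 28.5 * 1000
= 3.634 MPa

3.634


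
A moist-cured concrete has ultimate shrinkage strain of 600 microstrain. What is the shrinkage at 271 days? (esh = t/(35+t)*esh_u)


esh(271) = 271 / (35 + 271) * 600
= 271 / 306 * 600
= 531.4 microstrain

531.4


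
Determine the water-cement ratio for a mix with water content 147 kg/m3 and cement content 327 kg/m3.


w/c = water / cement
w/c = 147 / 327 = 0.45

0.45


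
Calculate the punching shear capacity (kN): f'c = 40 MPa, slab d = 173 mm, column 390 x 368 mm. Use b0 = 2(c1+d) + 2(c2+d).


b0 = 2*(390 + 173) + 2*(368 + 173) = 2208 mm
Vc = 0.33 * sqrt(40) * 2208 * 173 / 1000
= 797.24 kN

797.24


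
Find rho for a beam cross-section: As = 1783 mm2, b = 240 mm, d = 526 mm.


rho = As / (b * d)
= 1783 / (240 * 526)
= 0.0141

0.0141


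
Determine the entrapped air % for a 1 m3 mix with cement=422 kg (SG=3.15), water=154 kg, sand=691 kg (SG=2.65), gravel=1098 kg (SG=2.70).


Vol cement = 422 / (3.15 * 1000) = 0.133968 m3
Vol water = 154 / 1000 = 0.154 m3
Vol sand = 691 / (2.65 * 1000) = 0.260755 m3
Vol gravel = 1098 / (2.70 * 1000) = 0.406667 m3
Total solid + water volume = 0.95539 m3
Air = (1 - 0.95539) * 100 = 4.46%

4.46


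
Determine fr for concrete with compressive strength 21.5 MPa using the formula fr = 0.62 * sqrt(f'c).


fr = 0.62 * sqrt(21.5)
= 2.875 MPa

2.875


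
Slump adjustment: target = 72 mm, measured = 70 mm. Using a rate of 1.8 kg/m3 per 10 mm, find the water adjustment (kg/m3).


Difference = 72 - 70 = 2 mm
Water adjustment = 2 * 1.8 / 10 = 0.4 kg/m3

0.4


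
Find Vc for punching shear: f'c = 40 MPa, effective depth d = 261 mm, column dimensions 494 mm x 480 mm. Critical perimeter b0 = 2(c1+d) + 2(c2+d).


b0 = 2*(494 + 261) + 2*(480 + 261) = 2992 mm
Vc = 0.33 * sqrt(40) * 2992 * 261 / 1000
= 1629.84 kN

1629.84


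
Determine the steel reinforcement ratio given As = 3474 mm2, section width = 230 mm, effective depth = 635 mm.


rho = As / (b * d)
= 3474 / (230 * 635)
= 0.0238

0.0238


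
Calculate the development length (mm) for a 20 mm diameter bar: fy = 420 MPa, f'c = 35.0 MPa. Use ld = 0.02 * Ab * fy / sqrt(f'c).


Ab = pi * 20^2 / 4 = 314.159 mm2
ld = 0.02 * 314.159 * 420 / sqrt(35.0)
= 446.1 mm

446.1


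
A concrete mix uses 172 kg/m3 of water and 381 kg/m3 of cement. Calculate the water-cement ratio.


w/c = water / cement
w/c = 172 / 381 = 0.451

0.451


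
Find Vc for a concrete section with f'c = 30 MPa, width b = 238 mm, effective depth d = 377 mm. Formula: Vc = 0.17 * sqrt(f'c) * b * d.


Vc = 0.17 * sqrt(30) * 238 * 377 / 1000
= 83.55 kN

83.55


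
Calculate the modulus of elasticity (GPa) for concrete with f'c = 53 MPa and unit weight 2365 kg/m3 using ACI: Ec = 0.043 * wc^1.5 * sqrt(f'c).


Ec = 0.043 * 2365^1.5 * sqrt(53) / 1000
= 36.0 GPa

36.0


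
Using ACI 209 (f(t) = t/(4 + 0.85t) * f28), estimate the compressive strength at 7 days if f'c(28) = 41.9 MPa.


f(7) = 7 / (4 + 0.85 * 7) * 41.9
= 7 / 9.95 * 41.9
= 29.48 MPa

29.48


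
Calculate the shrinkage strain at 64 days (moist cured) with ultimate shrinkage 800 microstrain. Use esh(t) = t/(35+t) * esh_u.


esh(64) = 64 / (35 + 64) * 800
= 64 / 99 * 800
= 517.2 microstrain

517.2


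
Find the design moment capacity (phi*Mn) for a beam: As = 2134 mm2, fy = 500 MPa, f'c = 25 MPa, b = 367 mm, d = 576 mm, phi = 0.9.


a = As * fy / (0.85 * f'c * b)
= 2134 * 500 / (0.85 * 25 * 367)
= 136.8168 mm
Mn = As * fy * (d - a/2) / 10^6
= 541.6002 kN-m
phi*Mn = 0.9 * 541.6002 = 487.44 kN-m

487.44


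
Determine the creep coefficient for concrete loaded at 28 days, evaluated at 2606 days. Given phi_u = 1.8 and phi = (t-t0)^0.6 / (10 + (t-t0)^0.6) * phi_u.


dt = 2606 - 28 = 2578
phi = 2578^0.6 / (10 + 2578^0.6) * 1.8
= 1.652

1.652


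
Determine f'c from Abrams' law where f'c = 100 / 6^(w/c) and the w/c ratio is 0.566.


f'c = 100 / 6^0.566
= 100 / 2.757
= 36.27 MPa

36.27


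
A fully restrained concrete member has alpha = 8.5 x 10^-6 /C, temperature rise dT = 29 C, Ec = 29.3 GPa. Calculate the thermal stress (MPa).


sigma = alpha * dT * Ec
= 8.5e-6 * 29 * 29.3 * 1000
= 7.222 MPa

7.222


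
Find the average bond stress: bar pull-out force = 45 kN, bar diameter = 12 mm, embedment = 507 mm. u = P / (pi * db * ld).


u = P / (pi * db * ld)
= 45 * 1000 / (pi * 12 * 507)
= 2.354 MPa

2.354


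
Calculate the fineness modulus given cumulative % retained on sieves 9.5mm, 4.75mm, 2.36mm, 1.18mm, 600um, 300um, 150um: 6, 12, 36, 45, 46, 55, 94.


FM = sum(cumulative % retained) / 100
= 294 / 100
= 2.94

2.94


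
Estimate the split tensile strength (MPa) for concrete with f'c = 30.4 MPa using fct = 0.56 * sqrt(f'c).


fct = 0.56 * sqrt(30.4)
= 0.56 * 5.514
= 3.088 MPa

3.088


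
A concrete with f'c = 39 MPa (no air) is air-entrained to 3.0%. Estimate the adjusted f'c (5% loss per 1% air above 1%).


Strength loss = (3.0 - 1) * 5 = 10.0%
f'c = 39 * (1 - 10.0/100)
= 35.1 MPa

35.1


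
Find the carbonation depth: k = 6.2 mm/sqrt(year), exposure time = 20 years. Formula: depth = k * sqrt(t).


depth = k * sqrt(t)
= 6.2 * sqrt(20)
= 27.73 mm

27.73


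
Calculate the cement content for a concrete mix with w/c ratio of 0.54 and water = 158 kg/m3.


Cement = water / (w/c)
= 158 / 0.54
= 292.6 kg/m3

292.6


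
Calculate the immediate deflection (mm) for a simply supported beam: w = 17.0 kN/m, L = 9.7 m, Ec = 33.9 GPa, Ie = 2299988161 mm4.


Convert: L = 9.7 m = 9700 mm, Ec = 33.9 GPa = 33900 MPa
delta = 5 * 17.0 * 9700^4 / (384 * 33900 * 2299988161)
= 25.13 mm

25.13


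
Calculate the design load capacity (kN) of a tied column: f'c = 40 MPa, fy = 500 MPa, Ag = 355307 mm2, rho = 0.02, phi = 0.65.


Ast = rho * Ag = 0.02 * 355307 = 7106.14 mm2
phi*Pn = 0.65 * 0.80 * (0.85 * 40 * (355307 - 7106.14) + 500 * 7106.14) / 1000
= 8003.79 kN

8003.79


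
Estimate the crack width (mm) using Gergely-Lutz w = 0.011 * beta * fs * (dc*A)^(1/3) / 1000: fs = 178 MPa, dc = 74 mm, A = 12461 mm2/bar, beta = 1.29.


w = 0.011 * beta * fs * (dc * A)^(1/3) / 1000
= 0.011 * 1.29 * 178 * (74 * 12461)^(1/3) / 1000
= 0.246 mm

0.246


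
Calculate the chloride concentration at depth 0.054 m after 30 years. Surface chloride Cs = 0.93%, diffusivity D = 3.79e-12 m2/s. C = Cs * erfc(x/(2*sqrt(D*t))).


t_seconds = 30 * 365.25 * 24 * 3600 = 946728000.0 s
arg = 0.054 / (2 * sqrt(3.79e-12 * 946728000.0))
= 0.4507
erfc(0.4507) = 0.5238
C = 0.93 * 0.5238 = 0.4872%

0.4872


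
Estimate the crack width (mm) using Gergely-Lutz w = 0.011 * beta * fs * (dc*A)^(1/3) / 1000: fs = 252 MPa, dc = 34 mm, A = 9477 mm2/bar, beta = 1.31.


w = 0.011 * beta * fs * (dc * A)^(1/3) / 1000
= 0.011 * 1.31 * 252 * (34 * 9477)^(1/3) / 1000
= 0.249 mm

0.249


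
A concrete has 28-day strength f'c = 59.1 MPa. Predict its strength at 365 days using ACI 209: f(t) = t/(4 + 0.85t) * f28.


f(365) = 365 / (4 + 0.85 * 365) * 59.1
= 365 / 314.25 * 59.1
= 68.64 MPa

68.64


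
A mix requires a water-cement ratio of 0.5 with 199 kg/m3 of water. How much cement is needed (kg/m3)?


Cement = water / (w/c)
= 199 / 0.5
= 398.0 kg/m3

398.0


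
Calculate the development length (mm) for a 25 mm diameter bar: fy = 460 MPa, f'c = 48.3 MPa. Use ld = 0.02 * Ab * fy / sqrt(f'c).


Ab = pi * 25^2 / 4 = 490.874 mm2
ld = 0.02 * 490.874 * 460 / sqrt(48.3)
= 649.8 mm

649.8


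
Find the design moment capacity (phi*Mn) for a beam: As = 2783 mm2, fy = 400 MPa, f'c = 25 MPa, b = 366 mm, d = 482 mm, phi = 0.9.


a = As * fy / (0.85 * f'c * b)
= 2783 * 400 / (0.85 * 25 * 366)
= 143.1308 mm
Mn = As * fy * (d - a/2) / 10^6
= 456.8958 kN-m
phi*Mn = 0.9 * 456.8958 = 411.21 kN-m

411.21


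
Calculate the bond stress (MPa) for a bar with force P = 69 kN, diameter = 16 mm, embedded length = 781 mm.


u = P / (pi * db * ld)
= 69 * 1000 / (pi * 16 * 781)
= 1.758 MPa

1.758


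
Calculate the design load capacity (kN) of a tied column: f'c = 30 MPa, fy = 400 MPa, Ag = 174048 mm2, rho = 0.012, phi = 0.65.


Ast = rho * Ag = 0.012 * 174048 = 2088.576 mm2
phi*Pn = 0.65 * 0.80 * (0.85 * 30 * (174048 - 2088.576) + 400 * 2088.576) / 1000
= 2714.61 kN

2714.61


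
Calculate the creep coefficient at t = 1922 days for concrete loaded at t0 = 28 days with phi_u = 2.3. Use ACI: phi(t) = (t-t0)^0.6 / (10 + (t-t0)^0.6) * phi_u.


dt = 1922 - 28 = 1894
phi = 1894^0.6 / (10 + 1894^0.6) * 2.3
= 2.076

2.076


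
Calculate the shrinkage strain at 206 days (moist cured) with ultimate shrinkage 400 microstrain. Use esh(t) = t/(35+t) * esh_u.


esh(206) = 206 / (35 + 206) * 400
= 206 / 241 * 400
= 341.9 microstrain

341.9


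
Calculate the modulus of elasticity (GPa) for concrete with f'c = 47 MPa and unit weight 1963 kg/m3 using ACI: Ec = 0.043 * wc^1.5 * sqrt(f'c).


Ec = 0.043 * 1963^1.5 * sqrt(47) / 1000
= 25.64 GPa

25.64


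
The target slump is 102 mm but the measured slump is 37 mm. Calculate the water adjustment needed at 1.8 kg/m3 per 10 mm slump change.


Difference = 102 - 37 = 65 mm
Water adjustment = 65 * 1.8 / 10 = 11.7 kg/m3

11.7


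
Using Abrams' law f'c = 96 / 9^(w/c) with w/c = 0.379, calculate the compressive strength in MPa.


f'c = 96 / 9^0.379
= 96 / 2.3
= 41.75 MPa

41.75


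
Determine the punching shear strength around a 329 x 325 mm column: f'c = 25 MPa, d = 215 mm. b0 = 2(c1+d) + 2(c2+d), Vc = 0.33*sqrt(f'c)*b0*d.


b0 = 2*(329 + 215) + 2*(325 + 215) = 2168 mm
Vc = 0.33 * sqrt(25) * 2168 * 215 / 1000
= 769.1 kN

769.1


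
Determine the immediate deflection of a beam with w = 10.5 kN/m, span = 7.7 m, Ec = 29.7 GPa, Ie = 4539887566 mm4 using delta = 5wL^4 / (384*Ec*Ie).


Convert: L = 7.7 m = 7700 mm, Ec = 29.7 GPa = 29700 MPa
delta = 5 * 10.5 * 7700^4 / (384 * 29700 * 4539887566)
= 3.56 mm

3.56


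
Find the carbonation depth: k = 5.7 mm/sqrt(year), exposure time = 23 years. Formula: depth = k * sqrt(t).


depth = k * sqrt(t)
= 5.7 * sqrt(23)
= 27.34 mm

27.34


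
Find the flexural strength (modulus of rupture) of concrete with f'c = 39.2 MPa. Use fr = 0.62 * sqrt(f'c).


fr = 0.62 * sqrt(39.2)
= 3.882 MPa

3.882


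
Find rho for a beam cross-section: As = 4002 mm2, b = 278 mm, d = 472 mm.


rho = As / (b * d)
= 4002 / (278 * 472)
= 0.0305

0.0305


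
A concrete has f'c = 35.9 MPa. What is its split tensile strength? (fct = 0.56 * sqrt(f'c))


fct = 0.56 * sqrt(35.9)
= 0.56 * 5.992
= 3.355 MPa

3.355


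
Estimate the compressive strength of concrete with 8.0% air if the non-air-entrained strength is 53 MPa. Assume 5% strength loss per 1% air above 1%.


Strength loss = (8.0 - 1) * 5 = 35.0%
f'c = 53 * (1 - 35.0/100)
= 34.45 MPa

34.45


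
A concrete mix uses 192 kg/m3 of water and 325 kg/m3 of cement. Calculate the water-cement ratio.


w/c = water / cement
w/c = 192 / 325 = 0.591

0.591


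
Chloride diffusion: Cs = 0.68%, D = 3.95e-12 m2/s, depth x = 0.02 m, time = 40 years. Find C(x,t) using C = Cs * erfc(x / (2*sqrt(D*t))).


t_seconds = 40 * 365.25 * 24 * 3600 = 1262304000.0 s
arg = 0.02 / (2 * sqrt(3.95e-12 * 1262304000.0))
= 0.1416
erfc(0.1416) = 0.8413
C = 0.68 * 0.8413 = 0.5721%

0.5721


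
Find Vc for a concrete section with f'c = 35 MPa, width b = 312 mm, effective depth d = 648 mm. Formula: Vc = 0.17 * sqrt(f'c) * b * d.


Vc = 0.17 * sqrt(35) * 312 * 648 / 1000
= 203.34 kN

203.34


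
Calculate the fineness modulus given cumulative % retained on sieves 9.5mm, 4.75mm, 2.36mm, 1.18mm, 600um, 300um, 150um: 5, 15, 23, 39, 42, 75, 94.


FM = sum(cumulative % retained) / 100
= 293 / 100
= 2.93

2.93


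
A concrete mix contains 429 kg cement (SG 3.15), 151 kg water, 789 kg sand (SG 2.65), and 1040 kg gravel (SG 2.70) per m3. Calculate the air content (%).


Vol cement = 429 / (3.15 * 1000) = 0.13619 m3
Vol water = 151 / 1000 = 0.151 m3
Vol sand = 789 / (2.65 * 1000) = 0.297736 m3
Vol gravel = 1040 / (2.70 * 1000) = 0.385185 m3
Total solid + water volume = 0.970112 m3
Air = (1 - 0.970112) * 100 = 2.99%

2.99


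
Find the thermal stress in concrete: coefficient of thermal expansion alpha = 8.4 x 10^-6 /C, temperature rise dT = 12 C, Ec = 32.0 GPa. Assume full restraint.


sigma = alpha * dT * Ec
= 8.4e-6 * 12 * 32.0 * 1000
= 3.226 MPa

3.226


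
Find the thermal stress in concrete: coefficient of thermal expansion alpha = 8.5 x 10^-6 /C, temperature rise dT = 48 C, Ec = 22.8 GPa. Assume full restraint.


sigma = alpha * dT * Ec
= 8.5e-6 * 48 * 22.8 * 1000
= 9.302 MPa

9.302


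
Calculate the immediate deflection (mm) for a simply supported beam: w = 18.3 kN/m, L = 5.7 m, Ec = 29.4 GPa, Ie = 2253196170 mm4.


Convert: L = 5.7 m = 5700 mm, Ec = 29.4 GPa = 29400 MPa
delta = 5 * 18.3 * 5700^4 / (384 * 29400 * 2253196170)
= 3.8 mm

3.8


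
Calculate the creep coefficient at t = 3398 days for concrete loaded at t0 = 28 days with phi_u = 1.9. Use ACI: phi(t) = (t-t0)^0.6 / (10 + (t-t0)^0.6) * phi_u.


dt = 3398 - 28 = 3370
phi = 3370^0.6 / (10 + 3370^0.6) * 1.9
= 1.765

1.765


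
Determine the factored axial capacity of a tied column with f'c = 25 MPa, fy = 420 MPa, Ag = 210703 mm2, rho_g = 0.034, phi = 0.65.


Ast = rho * Ag = 0.034 * 210703 = 7163.902 mm2
phi*Pn = 0.65 * 0.80 * (0.85 * 25 * (210703 - 7163.902) + 420 * 7163.902) / 1000
= 3813.7 kN

3813.7


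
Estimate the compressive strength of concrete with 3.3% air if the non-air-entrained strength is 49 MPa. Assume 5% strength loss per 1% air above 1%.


Strength loss = (3.3 - 1) * 5 = 11.5%
f'c = 49 * (1 - 11.5/100)
= 43.37 MPa

43.37


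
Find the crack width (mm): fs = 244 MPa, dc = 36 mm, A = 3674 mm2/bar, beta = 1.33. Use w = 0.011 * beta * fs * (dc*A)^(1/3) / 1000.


w = 0.011 * beta * fs * (dc * A)^(1/3) / 1000
= 0.011 * 1.33 * 244 * (36 * 3674)^(1/3) / 1000
= 0.182 mm

0.182


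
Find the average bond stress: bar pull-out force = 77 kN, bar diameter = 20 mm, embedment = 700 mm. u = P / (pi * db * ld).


u = P / (pi * db * ld)
= 77 * 1000 / (pi * 20 * 700)
= 1.751 MPa

1.751


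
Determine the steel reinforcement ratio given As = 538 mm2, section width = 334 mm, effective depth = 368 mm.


rho = As / (b * d)
= 538 / (334 * 368)
= 0.0044

0.0044


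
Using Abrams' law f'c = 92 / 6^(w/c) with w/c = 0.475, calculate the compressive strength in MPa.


f'c = 92 / 6^0.475
= 92 / 2.342
= 39.28 MPa

39.28


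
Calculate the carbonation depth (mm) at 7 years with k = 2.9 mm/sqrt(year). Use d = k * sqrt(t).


depth = k * sqrt(t)
= 2.9 * sqrt(7)
= 7.67 mm

7.67


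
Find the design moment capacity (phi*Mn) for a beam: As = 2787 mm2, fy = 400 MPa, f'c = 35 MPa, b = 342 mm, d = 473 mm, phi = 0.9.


a = As * fy / (0.85 * f'c * b)
= 2787 * 400 / (0.85 * 35 * 342)
= 109.568 mm
Mn = As * fy * (d - a/2) / 10^6
= 466.2272 kN-m
phi*Mn = 0.9 * 466.2272 = 419.6 kN-m

419.6


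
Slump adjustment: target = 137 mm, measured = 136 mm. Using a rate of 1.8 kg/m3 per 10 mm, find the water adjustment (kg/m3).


Difference = 137 - 136 = 1 mm
Water adjustment = 1 * 1.8 / 10 = 0.2 kg/m3

0.2


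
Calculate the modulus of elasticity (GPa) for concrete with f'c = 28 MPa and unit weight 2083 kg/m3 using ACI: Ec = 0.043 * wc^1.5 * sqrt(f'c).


Ec = 0.043 * 2083^1.5 * sqrt(28) / 1000
= 21.63 GPa

21.63


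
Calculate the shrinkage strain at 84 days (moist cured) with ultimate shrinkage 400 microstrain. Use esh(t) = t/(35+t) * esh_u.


esh(84) = 84 / (35 + 84) * 400
= 84 / 119 * 400
= 282.4 microstrain

282.4


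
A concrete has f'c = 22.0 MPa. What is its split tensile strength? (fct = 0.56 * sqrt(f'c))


fct = 0.56 * sqrt(22.0)
= 0.56 * 4.69
= 2.627 MPa

2.627


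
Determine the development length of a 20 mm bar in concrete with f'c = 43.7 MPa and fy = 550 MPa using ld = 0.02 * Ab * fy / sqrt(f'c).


Ab = pi * 20^2 / 4 = 314.159 mm2
ld = 0.02 * 314.159 * 550 / sqrt(43.7)
= 522.8 mm

522.8


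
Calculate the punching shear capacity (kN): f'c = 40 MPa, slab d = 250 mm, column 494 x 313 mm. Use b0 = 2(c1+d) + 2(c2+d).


b0 = 2*(494 + 250) + 2*(313 + 250) = 2614 mm
Vc = 0.33 * sqrt(40) * 2614 * 250 / 1000
= 1363.92 kN

1363.92


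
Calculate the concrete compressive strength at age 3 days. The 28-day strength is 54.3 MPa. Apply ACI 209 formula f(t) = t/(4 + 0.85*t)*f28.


f(3) = 3 / (4 + 0.85 * 3) * 54.3
= 3 / 6.55 * 54.3
= 24.87 MPa

24.87


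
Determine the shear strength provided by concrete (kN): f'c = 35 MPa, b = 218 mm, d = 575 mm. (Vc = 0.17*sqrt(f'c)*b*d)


Vc = 0.17 * sqrt(35) * 218 * 575 / 1000
= 126.07 kN

126.07


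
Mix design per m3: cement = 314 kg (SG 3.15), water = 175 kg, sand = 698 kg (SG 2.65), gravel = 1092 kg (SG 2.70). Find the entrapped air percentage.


Vol cement = 314 / (3.15 * 1000) = 0.099683 m3
Vol water = 175 / 1000 = 0.175 m3
Vol sand = 698 / (2.65 * 1000) = 0.263396 m3
Vol gravel = 1092 / (2.70 * 1000) = 0.404444 m3
Total solid + water volume = 0.942523 m3
Air = (1 - 0.942523) * 100 = 5.75%

5.75


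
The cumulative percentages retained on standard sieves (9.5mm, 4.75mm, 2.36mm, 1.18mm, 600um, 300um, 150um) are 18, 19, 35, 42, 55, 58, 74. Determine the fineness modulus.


FM = sum(cumulative % retained) / 100
= 301 / 100
= 3.01

3.01


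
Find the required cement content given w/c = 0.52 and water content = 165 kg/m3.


Cement = water / (w/c)
= 165 / 0.52
= 317.3 kg/m3

317.3


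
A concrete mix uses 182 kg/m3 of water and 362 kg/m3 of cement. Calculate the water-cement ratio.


w/c = water / cement
w/c = 182 / 362 = 0.503

0.503


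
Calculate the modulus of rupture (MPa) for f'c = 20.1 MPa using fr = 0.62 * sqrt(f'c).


fr = 0.62 * sqrt(20.1)
= 2.78 MPa

2.78


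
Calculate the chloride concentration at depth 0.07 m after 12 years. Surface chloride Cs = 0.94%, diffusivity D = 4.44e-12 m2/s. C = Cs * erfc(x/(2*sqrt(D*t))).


t_seconds = 12 * 365.25 * 24 * 3600 = 378691200.0 s
arg = 0.07 / (2 * sqrt(4.44e-12 * 378691200.0))
= 0.8536
erfc(0.8536) = 0.2274
C = 0.94 * 0.2274 = 0.2137%

0.2137


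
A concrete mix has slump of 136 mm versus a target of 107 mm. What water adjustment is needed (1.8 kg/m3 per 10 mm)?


Difference = 107 - 136 = -29 mm
Water adjustment = -29 * 1.8 / 10 = -5.2 kg/m3

-5.2


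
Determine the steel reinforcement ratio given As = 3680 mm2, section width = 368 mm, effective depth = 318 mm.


rho = As / (b * d)
= 3680 / (368 * 318)
= 0.0314

0.0314


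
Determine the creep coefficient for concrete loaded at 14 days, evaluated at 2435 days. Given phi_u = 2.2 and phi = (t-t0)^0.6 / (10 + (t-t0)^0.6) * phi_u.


dt = 2435 - 14 = 2421
phi = 2421^0.6 / (10 + 2421^0.6) * 2.2
= 2.012

2.012


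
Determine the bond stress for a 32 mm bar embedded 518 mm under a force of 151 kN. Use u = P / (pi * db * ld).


u = P / (pi * db * ld)
= 151 * 1000 / (pi * 32 * 518)
= 2.9 MPa

2.9


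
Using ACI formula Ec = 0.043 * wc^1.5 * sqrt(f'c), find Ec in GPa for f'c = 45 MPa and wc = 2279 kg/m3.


Ec = 0.043 * 2279^1.5 * sqrt(45) / 1000
= 31.38 GPa

31.38


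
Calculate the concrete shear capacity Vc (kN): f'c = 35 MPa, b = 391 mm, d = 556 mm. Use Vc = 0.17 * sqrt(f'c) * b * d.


Vc = 0.17 * sqrt(35) * 391 * 556 / 1000
= 218.64 kN

218.64


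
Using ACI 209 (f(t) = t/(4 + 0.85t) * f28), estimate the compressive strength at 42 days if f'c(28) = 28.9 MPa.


f(42) = 42 / (4 + 0.85 * 42) * 28.9
= 42 / 39.7 * 28.9
= 30.57 MPa

30.57


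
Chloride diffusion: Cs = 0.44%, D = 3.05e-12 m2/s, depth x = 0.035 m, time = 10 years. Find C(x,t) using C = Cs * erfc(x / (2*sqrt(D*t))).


t_seconds = 10 * 365.25 * 24 * 3600 = 315576000.0 s
arg = 0.035 / (2 * sqrt(3.05e-12 * 315576000.0))
= 0.5641
erfc(0.5641) = 0.425
C = 0.44 * 0.425 = 0.187%

0.187


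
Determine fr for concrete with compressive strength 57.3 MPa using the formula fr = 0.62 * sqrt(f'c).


fr = 0.62 * sqrt(57.3)
= 4.693 MPa

4.693


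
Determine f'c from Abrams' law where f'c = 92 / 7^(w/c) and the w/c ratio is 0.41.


f'c = 92 / 7^0.41
= 92 / 2.221
= 41.43 MPa

41.43


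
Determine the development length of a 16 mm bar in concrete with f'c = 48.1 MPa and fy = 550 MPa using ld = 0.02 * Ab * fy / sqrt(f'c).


Ab = pi * 16^2 / 4 = 201.062 mm2
ld = 0.02 * 201.062 * 550 / sqrt(48.1)
= 318.9 mm

318.9


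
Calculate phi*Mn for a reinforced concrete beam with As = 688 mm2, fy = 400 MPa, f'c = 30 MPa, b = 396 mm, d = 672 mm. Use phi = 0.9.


a = As * fy / (0.85 * f'c * b)
= 688 * 400 / (0.85 * 30 * 396)
= 27.2529 mm
Mn = As * fy * (d - a/2) / 10^6
= 181.1844 kN-m
phi*Mn = 0.9 * 181.1844 = 163.07 kN-m

163.07


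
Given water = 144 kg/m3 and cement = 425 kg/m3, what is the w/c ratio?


w/c = water / cement
w/c = 144 / 425 = 0.339

0.339


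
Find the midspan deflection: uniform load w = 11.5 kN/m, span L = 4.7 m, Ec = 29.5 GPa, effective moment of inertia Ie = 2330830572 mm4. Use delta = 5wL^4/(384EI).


Convert: L = 4.7 m = 4700 mm, Ec = 29.5 GPa = 29500 MPa
delta = 5 * 11.5 * 4700^4 / (384 * 29500 * 2330830572)
= 1.06 mm

1.06


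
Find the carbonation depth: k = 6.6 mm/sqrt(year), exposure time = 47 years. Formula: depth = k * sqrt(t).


depth = k * sqrt(t)
= 6.6 * sqrt(47)
= 45.25 mm

45.25


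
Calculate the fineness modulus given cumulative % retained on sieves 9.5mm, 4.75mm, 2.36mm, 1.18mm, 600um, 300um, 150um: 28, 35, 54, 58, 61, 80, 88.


FM = sum(cumulative % retained) / 100
= 404 / 100
= 4.04

4.04


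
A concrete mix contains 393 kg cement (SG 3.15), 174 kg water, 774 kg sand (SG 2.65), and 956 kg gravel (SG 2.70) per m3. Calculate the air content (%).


Vol cement = 393 / (3.15 * 1000) = 0.124762 m3
Vol water = 174 / 1000 = 0.174 m3
Vol sand = 774 / (2.65 * 1000) = 0.292075 m3
Vol gravel = 956 / (2.70 * 1000) = 0.354074 m3
Total solid + water volume = 0.944911 m3
Air = (1 - 0.944911) * 100 = 5.51%

5.51


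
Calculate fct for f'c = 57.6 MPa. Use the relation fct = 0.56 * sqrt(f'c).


fct = 0.56 * sqrt(57.6)
= 0.56 * 7.589
= 4.25 MPa

4.25


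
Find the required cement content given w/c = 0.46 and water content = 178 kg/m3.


Cement = water / (w/c)
= 178 / 0.46
= 387.0 kg/m3

387.0


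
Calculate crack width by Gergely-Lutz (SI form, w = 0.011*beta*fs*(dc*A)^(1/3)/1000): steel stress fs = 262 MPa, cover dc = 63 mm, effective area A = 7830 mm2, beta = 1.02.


w = 0.011 * beta * fs * (dc * A)^(1/3) / 1000
= 0.011 * 1.02 * 262 * (63 * 7830)^(1/3) / 1000
= 0.232 mm

0.232


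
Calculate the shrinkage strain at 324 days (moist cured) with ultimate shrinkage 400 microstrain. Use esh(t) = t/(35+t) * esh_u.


esh(324) = 324 / (35 + 324) * 400
= 324 / 359 * 400
= 361.0 microstrain

361.0


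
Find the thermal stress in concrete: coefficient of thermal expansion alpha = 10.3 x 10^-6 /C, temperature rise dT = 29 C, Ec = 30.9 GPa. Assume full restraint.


sigma = alpha * dT * Ec
= 10.3e-6 * 29 * 30.9 * 1000
= 9.23 MPa

9.23


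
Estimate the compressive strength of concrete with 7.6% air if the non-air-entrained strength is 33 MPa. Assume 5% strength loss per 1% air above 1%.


Strength loss = (7.6 - 1) * 5 = 33.0%
f'c = 33 * (1 - 33.0/100)
= 22.11 MPa

22.11


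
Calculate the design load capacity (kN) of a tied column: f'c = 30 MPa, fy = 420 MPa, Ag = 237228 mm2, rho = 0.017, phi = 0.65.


Ast = rho * Ag = 0.017 * 237228 = 4032.876 mm2
phi*Pn = 0.65 * 0.80 * (0.85 * 30 * (237228 - 4032.876) + 420 * 4032.876) / 1000
= 3972.95 kN

3972.95


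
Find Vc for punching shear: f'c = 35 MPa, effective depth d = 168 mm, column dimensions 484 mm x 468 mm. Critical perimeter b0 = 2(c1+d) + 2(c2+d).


b0 = 2*(484 + 168) + 2*(468 + 168) = 2576 mm
Vc = 0.33 * sqrt(35) * 2576 * 168 / 1000
= 844.9 kN

844.9


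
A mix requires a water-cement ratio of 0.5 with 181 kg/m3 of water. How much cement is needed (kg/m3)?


Cement = water / (w/c)
= 181 / 0.5
= 362.0 kg/m3

362.0


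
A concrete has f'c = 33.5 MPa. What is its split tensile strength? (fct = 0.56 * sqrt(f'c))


fct = 0.56 * sqrt(33.5)
= 0.56 * 5.788
= 3.241 MPa

3.241


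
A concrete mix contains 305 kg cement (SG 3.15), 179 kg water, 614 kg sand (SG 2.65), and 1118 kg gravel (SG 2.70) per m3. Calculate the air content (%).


Vol cement = 305 / (3.15 * 1000) = 0.096825 m3
Vol water = 179 / 1000 = 0.179 m3
Vol sand = 614 / (2.65 * 1000) = 0.231698 m3
Vol gravel = 1118 / (2.70 * 1000) = 0.414074 m3
Total solid + water volume = 0.921598 m3
Air = (1 - 0.921598) * 100 = 7.84%

7.84


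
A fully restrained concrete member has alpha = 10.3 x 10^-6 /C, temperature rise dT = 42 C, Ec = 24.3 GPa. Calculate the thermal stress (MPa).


sigma = alpha * dT * Ec
= 10.3e-6 * 42 * 24.3 * 1000
= 10.512 MPa

10.512


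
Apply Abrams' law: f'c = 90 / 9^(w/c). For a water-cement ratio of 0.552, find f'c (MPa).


f'c = 90 / 9^0.552
= 90 / 3.363
= 26.76 MPa

26.76


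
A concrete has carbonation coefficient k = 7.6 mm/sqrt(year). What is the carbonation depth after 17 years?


depth = k * sqrt(t)
= 7.6 * sqrt(17)
= 31.34 mm

31.34


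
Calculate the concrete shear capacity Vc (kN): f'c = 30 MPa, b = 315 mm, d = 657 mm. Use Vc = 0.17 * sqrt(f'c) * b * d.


Vc = 0.17 * sqrt(30) * 315 * 657 / 1000
= 192.7 kN

192.7


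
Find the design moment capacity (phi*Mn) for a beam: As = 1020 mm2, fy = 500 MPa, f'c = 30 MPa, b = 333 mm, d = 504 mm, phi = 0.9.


a = As * fy / (0.85 * f'c * b)
= 1020 * 500 / (0.85 * 30 * 333)
= 60.0601 mm
Mn = As * fy * (d - a/2) / 10^6
= 241.7247 kN-m
phi*Mn = 0.9 * 241.7247 = 217.55 kN-m

217.55


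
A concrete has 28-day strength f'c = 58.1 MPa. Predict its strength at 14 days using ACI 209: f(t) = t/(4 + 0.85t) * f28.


f(14) = 14 / (4 + 0.85 * 14) * 58.1
= 14 / 15.9 * 58.1
= 51.16 MPa

51.16


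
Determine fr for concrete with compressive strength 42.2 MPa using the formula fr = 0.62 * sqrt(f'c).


fr = 0.62 * sqrt(42.2)
= 4.028 MPa

4.028


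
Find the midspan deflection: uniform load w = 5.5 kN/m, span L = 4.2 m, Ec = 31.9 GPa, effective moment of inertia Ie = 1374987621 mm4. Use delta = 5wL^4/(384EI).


Convert: L = 4.2 m = 4200 mm, Ec = 31.9 GPa = 31900 MPa
delta = 5 * 5.5 * 4200^4 / (384 * 31900 * 1374987621)
= 0.51 mm

0.51


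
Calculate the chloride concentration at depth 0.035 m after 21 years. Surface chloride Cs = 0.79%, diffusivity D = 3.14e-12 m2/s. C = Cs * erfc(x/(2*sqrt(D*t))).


t_seconds = 21 * 365.25 * 24 * 3600 = 662709600.0 s
arg = 0.035 / (2 * sqrt(3.14e-12 * 662709600.0))
= 0.3836
erfc(0.3836) = 0.5875
C = 0.79 * 0.5875 = 0.4641%

0.4641


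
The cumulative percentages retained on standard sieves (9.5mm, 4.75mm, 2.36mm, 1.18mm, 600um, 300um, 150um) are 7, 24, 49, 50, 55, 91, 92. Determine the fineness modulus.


FM = sum(cumulative % retained) / 100
= 368 / 100
= 3.68

3.68


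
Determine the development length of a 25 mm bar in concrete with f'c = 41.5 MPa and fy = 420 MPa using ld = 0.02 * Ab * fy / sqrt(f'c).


Ab = pi * 25^2 / 4 = 490.874 mm2
ld = 0.02 * 490.874 * 420 / sqrt(41.5)
= 640.1 mm

640.1


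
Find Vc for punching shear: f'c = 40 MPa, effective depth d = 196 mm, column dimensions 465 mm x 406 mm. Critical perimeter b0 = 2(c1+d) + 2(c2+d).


b0 = 2*(465 + 196) + 2*(406 + 196) = 2526 mm
Vc = 0.33 * sqrt(40) * 2526 * 196 / 1000
= 1033.32 kN

1033.32


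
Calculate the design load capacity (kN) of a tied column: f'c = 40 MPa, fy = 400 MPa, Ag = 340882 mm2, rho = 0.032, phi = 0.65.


Ast = rho * Ag = 0.032 * 340882 = 10908.224 mm2
phi*Pn = 0.65 * 0.80 * (0.85 * 40 * (340882 - 10908.224) + 400 * 10908.224) / 1000
= 8102.85 kN

8102.85


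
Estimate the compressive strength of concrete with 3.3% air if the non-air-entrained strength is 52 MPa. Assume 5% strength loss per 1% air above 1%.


Strength loss = (3.3 - 1) * 5 = 11.5%
f'c = 52 * (1 - 11.5/100)
= 46.02 MPa

46.02


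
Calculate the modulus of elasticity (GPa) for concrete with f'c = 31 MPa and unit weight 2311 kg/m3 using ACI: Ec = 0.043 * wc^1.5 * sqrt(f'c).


Ec = 0.043 * 2311^1.5 * sqrt(31) / 1000
= 26.6 GPa

26.6


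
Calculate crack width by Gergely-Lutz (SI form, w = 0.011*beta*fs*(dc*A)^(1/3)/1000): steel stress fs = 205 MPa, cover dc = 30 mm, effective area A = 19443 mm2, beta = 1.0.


w = 0.011 * beta * fs * (dc * A)^(1/3) / 1000
= 0.011 * 1.0 * 205 * (30 * 19443)^(1/3) / 1000
= 0.188 mm

0.188


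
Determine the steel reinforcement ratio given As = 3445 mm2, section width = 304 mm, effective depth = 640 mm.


rho = As / (b * d)
= 3445 / (304 * 640)
= 0.0177

0.0177


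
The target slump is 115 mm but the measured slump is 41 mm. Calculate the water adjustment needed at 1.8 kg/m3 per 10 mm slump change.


Difference = 115 - 41 = 74 mm
Water adjustment = 74 * 1.8 / 10 = 13.3 kg/m3

13.3


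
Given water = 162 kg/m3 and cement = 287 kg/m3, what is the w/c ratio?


w/c = water / cement
w/c = 162 / 287 = 0.564

0.564


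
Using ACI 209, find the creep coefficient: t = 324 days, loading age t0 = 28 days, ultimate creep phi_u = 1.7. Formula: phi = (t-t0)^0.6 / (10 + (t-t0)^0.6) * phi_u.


dt = 324 - 28 = 296
phi = 296^0.6 / (10 + 296^0.6) * 1.7
= 1.279

1.279


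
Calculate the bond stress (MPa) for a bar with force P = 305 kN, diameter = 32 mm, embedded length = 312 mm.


u = P / (pi * db * ld)
= 305 * 1000 / (pi * 32 * 312)
= 9.724 MPa

9.724


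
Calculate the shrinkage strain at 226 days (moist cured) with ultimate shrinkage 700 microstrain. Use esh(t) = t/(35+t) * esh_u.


esh(226) = 226 / (35 + 226) * 700
= 226 / 261 * 700
= 606.1 microstrain

606.1


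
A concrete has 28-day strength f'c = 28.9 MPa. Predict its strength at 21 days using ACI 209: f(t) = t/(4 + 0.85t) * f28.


f(21) = 21 / (4 + 0.85 * 21) * 28.9
= 21 / 21.85 * 28.9
= 27.78 MPa

27.78


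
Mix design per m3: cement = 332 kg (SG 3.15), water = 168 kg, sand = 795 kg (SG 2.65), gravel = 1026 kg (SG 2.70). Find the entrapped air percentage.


Vol cement = 332 / (3.15 * 1000) = 0.105397 m3
Vol water = 168 / 1000 = 0.168 m3
Vol sand = 795 / (2.65 * 1000) = 0.3 m3
Vol gravel = 1026 / (2.70 * 1000) = 0.38 m3
Total solid + water volume = 0.953397 m3
Air = (1 - 0.953397) * 100 = 4.66%

4.66


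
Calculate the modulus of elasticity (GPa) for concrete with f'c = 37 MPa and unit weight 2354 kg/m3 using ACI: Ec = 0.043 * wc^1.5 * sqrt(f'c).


Ec = 0.043 * 2354^1.5 * sqrt(37) / 1000
= 29.87 GPa

29.87


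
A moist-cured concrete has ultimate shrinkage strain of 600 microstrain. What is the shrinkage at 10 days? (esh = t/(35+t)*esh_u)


esh(10) = 10 / (35 + 10) * 600
= 10 / 45 * 600
= 133.3 microstrain

133.3


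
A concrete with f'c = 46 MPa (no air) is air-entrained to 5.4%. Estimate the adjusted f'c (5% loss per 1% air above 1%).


Strength loss = (5.4 - 1) * 5 = 22.0%
f'c = 46 * (1 - 22.0/100)
= 35.88 MPa

35.88


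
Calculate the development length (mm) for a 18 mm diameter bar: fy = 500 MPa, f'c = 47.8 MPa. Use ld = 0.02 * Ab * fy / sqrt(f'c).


Ab = pi * 18^2 / 4 = 254.469 mm2
ld = 0.02 * 254.469 * 500 / sqrt(47.8)
= 368.1 mm

368.1


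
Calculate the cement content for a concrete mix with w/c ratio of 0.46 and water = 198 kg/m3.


Cement = water / (w/c)
= 198 / 0.46
= 430.4 kg/m3

430.4


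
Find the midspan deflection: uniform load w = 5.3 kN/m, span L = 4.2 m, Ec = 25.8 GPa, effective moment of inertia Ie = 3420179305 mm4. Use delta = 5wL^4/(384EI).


Convert: L = 4.2 m = 4200 mm, Ec = 25.8 GPa = 25800 MPa
delta = 5 * 5.3 * 4200^4 / (384 * 25800 * 3420179305)
= 0.24 mm

0.24


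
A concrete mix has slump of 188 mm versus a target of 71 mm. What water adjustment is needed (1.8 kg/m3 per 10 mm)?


Difference = 71 - 188 = -117 mm
Water adjustment = -117 * 1.8 / 10 = -21.1 kg/m3

-21.1
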